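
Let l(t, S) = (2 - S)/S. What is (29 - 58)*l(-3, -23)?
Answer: 725/23 ≈ 31.522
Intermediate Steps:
l(t, S) = (2 - S)/S
(29 - 58)*l(-3, -23) = (29 - 58)*((2 - 1*(-23))/(-23)) = -(-29)*(2 + 23)/23 = -(-29)*25/23 = -29*(-25/23) = 725/23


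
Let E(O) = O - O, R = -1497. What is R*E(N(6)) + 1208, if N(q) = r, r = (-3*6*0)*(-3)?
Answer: 1208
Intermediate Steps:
r = 0 (r = -18*0*(-3) = 0*(-3) = 0)
N(q) = 0
E(O) = 0
R*E(N(6)) + 1208 = -1497*0 + 1208 = 0 + 1208 = 1208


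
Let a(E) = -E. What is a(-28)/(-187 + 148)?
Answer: -28/39 ≈ -0.71795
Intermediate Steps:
a(-28)/(-187 + 148) = (-1*(-28))/(-187 + 148) = 28/(-39) = 28*(-1/39) = -28/39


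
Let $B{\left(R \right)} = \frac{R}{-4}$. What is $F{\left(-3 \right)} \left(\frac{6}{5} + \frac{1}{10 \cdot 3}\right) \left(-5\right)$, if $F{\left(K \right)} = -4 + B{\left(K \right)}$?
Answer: $\frac{481}{24} \approx 20.042$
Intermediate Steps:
$B{\left(R \right)} = - \frac{R}{4}$ ($B{\left(R \right)} = R \left(- \frac{1}{4}\right) = - \frac{R}{4}$)
$F{\left(K \right)} = -4 - \frac{K}{4}$
$F{\left(-3 \right)} \left(\frac{6}{5} + \frac{1}{10 \cdot 3}\right) \left(-5\right) = \left(-4 - - \frac{3}{4}\right) \left(\frac{6}{5} + \frac{1}{10 \cdot 3}\right) \left(-5\right) = \left(-4 + \frac{3}{4}\right) \left(6 \cdot \frac{1}{5} + \frac{1}{10} \cdot \frac{1}{3}\right) \left(-5\right) = - \frac{13 \left(\frac{6}{5} + \frac{1}{30}\right)}{4} \left(-5\right) = \left(- \frac{13}{4}\right) \frac{37}{30} \left(-5\right) = \left(- \frac{481}{120}\right) \left(-5\right) = \frac{481}{24}$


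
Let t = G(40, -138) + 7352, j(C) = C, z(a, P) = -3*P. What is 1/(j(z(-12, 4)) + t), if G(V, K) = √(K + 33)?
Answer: 1468/10775141 - I*√105/53875705 ≈ 0.00013624 - 1.902e-7*I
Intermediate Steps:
G(V, K) = √(33 + K)
t = 7352 + I*√105 (t = √(33 - 138) + 7352 = √(-105) + 7352 = I*√105 + 7352 = 7352 + I*√105 ≈ 7352.0 + 10.247*I)
1/(j(z(-12, 4)) + t) = 1/(-3*4 + (7352 + I*√105)) = 1/(-12 + (7352 + I*√105)) = 1/(7340 + I*√105)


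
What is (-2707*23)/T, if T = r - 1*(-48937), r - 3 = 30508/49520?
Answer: -770791180/605884827 ≈ -1.2722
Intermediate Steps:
r = 44767/12380 (r = 3 + 30508/49520 = 3 + 30508*(1/49520) = 3 + 7627/12380 = 44767/12380 ≈ 3.6161)
T = 605884827/12380 (T = 44767/12380 - 1*(-48937) = 44767/12380 + 48937 = 605884827/12380 ≈ 48941.)
(-2707*23)/T = (-2707*23)/(605884827/12380) = -62261*12380/605884827 = -770791180/605884827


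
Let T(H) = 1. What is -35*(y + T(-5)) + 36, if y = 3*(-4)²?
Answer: -1679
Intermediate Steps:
y = 48 (y = 3*16 = 48)
-35*(y + T(-5)) + 36 = -35*(48 + 1) + 36 = -35*49 + 36 = -1715 + 36 = -1679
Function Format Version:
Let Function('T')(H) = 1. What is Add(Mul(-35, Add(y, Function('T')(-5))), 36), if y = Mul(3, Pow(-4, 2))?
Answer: -1679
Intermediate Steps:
y = 48 (y = Mul(3, 16) = 48)
Add(Mul(-35, Add(y, Function('T')(-5))), 36) = Add(Mul(-35, Add(48, 1)), 36) = Add(Mul(-35, 49), 36) = Add(-1715, 36) = -1679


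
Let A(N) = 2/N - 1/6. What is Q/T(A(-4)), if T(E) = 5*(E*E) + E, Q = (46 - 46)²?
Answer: 0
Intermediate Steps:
A(N) = -⅙ + 2/N (A(N) = 2/N - 1*⅙ = 2/N - ⅙ = -⅙ + 2/N)
Q = 0 (Q = 0² = 0)
T(E) = E + 5*E² (T(E) = 5*E² + E = E + 5*E²)
Q/T(A(-4)) = 0/((((⅙)*(12 - 1*(-4))/(-4))*(1 + 5*((⅙)*(12 - 1*(-4))/(-4))))) = 0/((((⅙)*(-¼)*(12 + 4))*(1 + 5*((⅙)*(-¼)*(12 + 4))))) = 0/((((⅙)*(-¼)*16)*(1 + 5*((⅙)*(-¼)*16)))) = 0/((-2*(1 + 5*(-⅔))/3)) = 0/((-2*(1 - 10/3)/3)) = 0/((-⅔*(-7/3))) = 0/(14/9) = 0*(9/14) = 0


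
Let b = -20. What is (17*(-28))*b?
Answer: 9520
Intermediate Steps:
(17*(-28))*b = (17*(-28))*(-20) = -476*(-20) = 9520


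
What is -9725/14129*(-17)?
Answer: 165325/14129 ≈ 11.701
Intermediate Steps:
-9725/14129*(-17) = 165325/14129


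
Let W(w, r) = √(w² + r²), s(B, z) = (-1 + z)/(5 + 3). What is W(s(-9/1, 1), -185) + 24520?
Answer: 24705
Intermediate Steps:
s(B, z) = -⅛ + z/8 (s(B, z) = (-1 + z)/8 = (-1 + z)*(⅛) = -⅛ + z/8)
W(w, r) = √(r² + w²)
W(s(-9/1, 1), -185) + 24520 = √((-185)² + (-⅛ + (⅛)*1)²) + 24520 = √(34225 + (-⅛ + ⅛)²) + 24520 = √(34225 + 0²) + 24520 = √(34225 + 0) + 24520 = √34225 + 24520 = 185 + 24520 = 24705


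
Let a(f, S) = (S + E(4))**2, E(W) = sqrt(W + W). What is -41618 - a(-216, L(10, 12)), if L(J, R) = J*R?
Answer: -56026 - 480*sqrt(2) ≈ -56705.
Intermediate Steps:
E(W) = sqrt(2)*sqrt(W) (E(W) = sqrt(2*W) = sqrt(2)*sqrt(W))
a(f, S) = (S + 2*sqrt(2))**2 (a(f, S) = (S + sqrt(2)*sqrt(4))**2 = (S + sqrt(2)*2)**2 = (S + 2*sqrt(2))**2)
-41618 - a(-216, L(10, 12)) = -41618 - (10*12 + 2*sqrt(2))**2 = -41618 - (120 + 2*sqrt(2))**2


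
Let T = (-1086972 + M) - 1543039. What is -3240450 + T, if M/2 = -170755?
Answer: -6211971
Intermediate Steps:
M = -341510 (M = 2*(-170755) = -341510)
T = -2971521 (T = (-1086972 - 341510) - 1543039 = -1428482 - 1543039 = -2971521)
-3240450 + T = -3240450 - 2971521 = -6211971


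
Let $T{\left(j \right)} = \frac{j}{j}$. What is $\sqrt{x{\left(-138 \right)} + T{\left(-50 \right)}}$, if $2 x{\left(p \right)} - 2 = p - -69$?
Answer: $\frac{i \sqrt{130}}{2} \approx 5.7009 i$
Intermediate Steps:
$x{\left(p \right)} = \frac{71}{2} + \frac{p}{2}$ ($x{\left(p \right)} = 1 + \frac{p - -69}{2} = 1 + \frac{p + 69}{2} = 1 + \frac{69 + p}{2} = 1 + \left(\frac{69}{2} + \frac{p}{2}\right) = \frac{71}{2} + \frac{p}{2}$)
$T{\left(j \right)} = 1$
$\sqrt{x{\left(-138 \right)} + T{\left(-50 \right)}} = \sqrt{\left(\frac{71}{2} + \frac{1}{2} \left(-138\right)\right) + 1} = \sqrt{\left(\frac{71}{2} - 69\right) + 1} = \sqrt{- \frac{67}{2} + 1} = \sqrt{- \frac{65}{2}} = \frac{i \sqrt{130}}{2}$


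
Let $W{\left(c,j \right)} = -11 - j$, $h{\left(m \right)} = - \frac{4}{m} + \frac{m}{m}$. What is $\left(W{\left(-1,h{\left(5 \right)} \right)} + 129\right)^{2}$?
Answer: $\frac{346921}{25} \approx 13877.0$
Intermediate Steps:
$h{\left(m \right)} = 1 - \frac{4}{m}$ ($h{\left(m \right)} = - \frac{4}{m} + 1 = 1 - \frac{4}{m}$)
$\left(W{\left(-1,h{\left(5 \right)} \right)} + 129\right)^{2} = \left(\left(-11 - \frac{-4 + 5}{5}\right) + 129\right)^{2} = \left(\left(-11 - \frac{1}{5} \cdot 1\right) + 129\right)^{2} = \left(\left(-11 - \frac{1}{5}\right) + 129\right)^{2} = \left(- \frac{56}{5} + 129\right)^{2} = \left(\frac{589}{5}\right)^{2} = \frac{346921}{25}$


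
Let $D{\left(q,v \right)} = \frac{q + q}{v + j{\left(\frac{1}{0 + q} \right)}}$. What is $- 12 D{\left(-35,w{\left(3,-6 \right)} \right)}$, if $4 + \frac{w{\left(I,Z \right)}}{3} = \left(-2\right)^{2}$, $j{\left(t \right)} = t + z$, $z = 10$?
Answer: $\frac{29400}{349} \approx 84.241$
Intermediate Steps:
$j{\left(t \right)} = 10 + t$ ($j{\left(t \right)} = t + 10 = 10 + t$)
$w{\left(I,Z \right)} = 0$ ($w{\left(I,Z \right)} = -12 + 3 \left(-2\right)^{2} = -12 + 3 \cdot 4 = -12 + 12 = 0$)
$D{\left(q,v \right)} = \frac{2 q}{10 + v + \frac{1}{q}}$ ($D{\left(q,v \right)} = \frac{q + q}{v + \left(10 + \frac{1}{0 + q}\right)} = \frac{2 q}{v + \left(10 + \frac{1}{q}\right)} = \frac{2 q}{10 + v + \frac{1}{q}}$)
$- 12 D{\left(-35,w{\left(3,-6 \right)} \right)} = - 12 \frac{2 \left(-35\right)^{2}}{1 + 10 \left(-35\right) - 0} = - 12 \cdot 2 \cdot 1225 \frac{1}{1 - 350 + 0} = - 12 \cdot 2 \cdot 1225 \frac{1}{-349} = - 12 \cdot 2 \cdot 1225 \left(- \frac{1}{349}\right) = \left(-12\right) \left(- \frac{2450}{349}\right) = \frac{29400}{349}$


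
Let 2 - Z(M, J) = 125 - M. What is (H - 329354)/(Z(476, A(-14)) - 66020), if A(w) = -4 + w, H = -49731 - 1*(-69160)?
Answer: 44275/9381 ≈ 4.7196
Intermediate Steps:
H = 19429 (H = -49731 + 69160 = 19429)
Z(M, J) = -123 + M (Z(M, J) = 2 - (125 - M) = 2 + (-125 + M) = -123 + M)
(H - 329354)/(Z(476, A(-14)) - 66020) = (19429 - 329354)/((-123 + 476) - 66020) = -309925/(353 - 66020) = -309925/(-65667) = -309925*(-1/65667) = 44275/9381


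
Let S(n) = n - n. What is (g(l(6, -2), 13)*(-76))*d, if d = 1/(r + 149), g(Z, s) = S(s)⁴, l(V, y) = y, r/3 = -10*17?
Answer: 0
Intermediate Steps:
r = -510 (r = 3*(-10*17) = 3*(-170) = -510)
S(n) = 0
g(Z, s) = 0 (g(Z, s) = 0⁴ = 0)
d = -1/361 (d = 1/(-510 + 149) = 1/(-361) = -1/361 ≈ -0.0027701)
(g(l(6, -2), 13)*(-76))*d = (0*(-76))*(-1/361) = 0*(-1/361) = 0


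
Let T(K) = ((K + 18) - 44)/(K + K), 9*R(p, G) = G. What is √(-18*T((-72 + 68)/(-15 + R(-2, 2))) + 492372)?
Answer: √1972910/2 ≈ 702.30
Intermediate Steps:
R(p, G) = G/9
T(K) = (-26 + K)/(2*K) (T(K) = ((18 + K) - 44)/((2*K)) = (-26 + K)*(1/(2*K)) = (-26 + K)/(2*K))
√(-18*T((-72 + 68)/(-15 + R(-2, 2))) + 492372) = √(-9*(-26 + (-72 + 68)/(-15 + (⅑)*2))/((-72 + 68)/(-15 + (⅑)*2)) + 492372) = √(-9*(-26 - 4/(-15 + 2/9))/((-4/(-15 + 2/9))) + 492372) = √(-9*(-26 - 4/(-133/9))/((-4/(-133/9))) + 492372) = √(-9*(-26 - 4*(-9/133))/((-4*(-9/133))) + 492372) = √(-9*(-26 + 36/133)/36/133 + 492372) = √(-9*133*(-3422)/(36*133) + 492372) = √(-18*(-1711/36) + 492372) = √(1711/2 + 492372) = √(986455/2) = √1972910/2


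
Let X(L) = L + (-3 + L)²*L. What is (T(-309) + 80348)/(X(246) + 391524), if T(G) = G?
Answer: 80039/14917824 ≈ 0.0053653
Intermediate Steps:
X(L) = L + L*(-3 + L)²
(T(-309) + 80348)/(X(246) + 391524) = (-309 + 80348)/(246*(1 + (-3 + 246)²) + 391524) = 80039/(246*(1 + 243²) + 391524) = 80039/(246*(1 + 59049) + 391524) = 80039/(246*59050 + 391524) = 80039/(14526300 + 391524) = 80039/14917824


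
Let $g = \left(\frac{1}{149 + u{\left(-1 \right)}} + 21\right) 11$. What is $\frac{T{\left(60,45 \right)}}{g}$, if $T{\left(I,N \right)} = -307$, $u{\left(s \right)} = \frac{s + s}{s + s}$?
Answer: $- \frac{46050}{34661} \approx -1.3286$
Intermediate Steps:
$u{\left(s \right)} = 1$ ($u{\left(s \right)} = \frac{2 s}{2 s} = 2 s \frac{1}{2 s} = 1$)
$g = \frac{34661}{150}$ ($g = \left(\frac{1}{149 + 1} + 21\right) 11 = \left(\frac{1}{150} + 21\right) 11 = \frac{3151}{150} \cdot 11 = \frac{34661}{150} \approx 231.07$)
$\frac{T{\left(60,45 \right)}}{g} = - \frac{307}{\frac{34661}{150}} = \left(-307\right) \frac{150}{34661} = - \frac{46050}{34661}$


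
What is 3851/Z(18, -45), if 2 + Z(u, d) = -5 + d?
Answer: -3851/52 ≈ -74.058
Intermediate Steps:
Z(u, d) = -7 + d (Z(u, d) = -2 + (-5 + d) = -7 + d)
3851/Z(18, -45) = 3851/(-7 - 45) = 3851/(-52) = 3851*(-1/52) = -3851/52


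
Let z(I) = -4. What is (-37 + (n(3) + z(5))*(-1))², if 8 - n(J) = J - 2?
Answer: 1600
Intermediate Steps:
n(J) = 10 - J (n(J) = 8 - (J - 2) = 8 - (-2 + J) = 8 + (2 - J) = 10 - J)
(-37 + (n(3) + z(5))*(-1))² = (-37 + ((10 - 1*3) - 4)*(-1))² = (-37 + ((10 - 3) - 4)*(-1))² = (-37 + (7 - 4)*(-1))² = (-37 + 3*(-1))² = (-37 - 3)² = (-40)² = 1600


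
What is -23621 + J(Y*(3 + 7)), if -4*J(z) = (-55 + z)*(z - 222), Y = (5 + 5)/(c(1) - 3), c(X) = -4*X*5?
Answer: -28544113/1058 ≈ -26979.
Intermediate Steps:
c(X) = -20*X
Y = -10/23 (Y = (5 + 5)/(-20*1 - 3) = 10/(-20 - 3) = 10/(-23) = 10*(-1/23) = -10/23 ≈ -0.43478)
J(z) = -(-222 + z)*(-55 + z)/4 (J(z) = -(-55 + z)*(z - 222)/4 = -(-55 + z)*(-222 + z)/4 = -(-222 + z)*(-55 + z)/4)
-23621 + J(Y*(3 + 7)) = -23621 + (-6105/2 - 100*(3 + 7)²/529/4 + 277*(-10*(3 + 7)/23)/4) = -23621 + (-6105/2 - (-10/23*10)²/4 + 277*(-10/23*10)/4) = -23621 + (-6105/2 - (-100/23)²/4 + (277/4)*(-100/23)) = -23621 + (-6105/2 - ¼*10000/529 - 6925/23) = -23621 + (-6105/2 - 2500/529 - 6925/23) = -23621 - 3553095/1058 = -28544113/1058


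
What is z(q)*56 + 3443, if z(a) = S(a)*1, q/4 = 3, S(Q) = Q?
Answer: 4115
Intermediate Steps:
q = 12 (q = 4*3 = 12)
z(a) = a (z(a) = a*1 = a)
z(q)*56 + 3443 = 12*56 + 3443 = 672 + 3443 = 4115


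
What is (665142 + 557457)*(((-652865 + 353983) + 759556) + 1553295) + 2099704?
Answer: 2462278585135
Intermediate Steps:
(665142 + 557457)*(((-652865 + 353983) + 759556) + 1553295) + 2099704 = 1222599*((-298882 + 759556) + 1553295) + 2099704 = 1222599*(460674 + 1553295) + 2099704 = 1222599*2013969 + 2099704 = 2462276485431 + 2099704 = 2462278585135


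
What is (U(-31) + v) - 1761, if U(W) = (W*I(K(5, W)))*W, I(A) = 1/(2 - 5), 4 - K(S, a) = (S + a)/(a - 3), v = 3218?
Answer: 3410/3 ≈ 1136.7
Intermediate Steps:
K(S, a) = 4 - (S + a)/(-3 + a) (K(S, a) = 4 - (S + a)/(a - 3) = 4 - (S + a)/(-3 + a))
I(A) = -⅓ (I(A) = 1/(-3) = -⅓)
U(W) = -W²/3 (U(W) = (W*(-⅓))*W = (-W/3)*W = -W²/3)
(U(-31) + v) - 1761 = (-⅓*(-31)² + 3218) - 1761 = (-⅓*961 + 3218) - 1761 = (-961/3 + 3218) - 1761 = 8693/3 - 1761 = 3410/3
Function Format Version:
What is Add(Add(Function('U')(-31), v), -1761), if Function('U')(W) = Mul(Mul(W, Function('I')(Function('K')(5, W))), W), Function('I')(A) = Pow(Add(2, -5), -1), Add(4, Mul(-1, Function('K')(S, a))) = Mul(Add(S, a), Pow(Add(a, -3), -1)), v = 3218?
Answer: Rational(3410, 3) ≈ 1136.7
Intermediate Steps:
Function('K')(S, a) = Add(4, Mul(-1, Pow(Add(-3, a), -1), Add(S, a))) (Function('K')(S, a) = Add(4, Mul(-1, Mul(Add(S, a), Pow(Add(a, -3), -1)))) = Add(4, Mul(-1, Mul(Add(S, a), Pow(Add(-3, a), -1)))) = Add(4, Mul(-1, Mul(Pow(Add(-3, a), -1), Add(S, a)))) = Add(4, Mul(-1, Pow(Add(-3, a), -1), Add(S, a))))
Function('I')(A) = Rational(-1, 3) (Function('I')(A) = Pow(-3, -1) = Rational(-1, 3))
Function('U')(W) = Mul(Rational(-1, 3), Pow(W, 2)) (Function('U')(W) = Mul(Mul(W, Rational(-1, 3)), W) = Mul(Mul(Rational(-1, 3), W), W) = Mul(Rational(-1, 3), Pow(W, 2)))
Add(Add(Function('U')(-31), v), -1761) = Add(Add(Mul(Rational(-1, 3), Pow(-31, 2)), 3218), -1761) = Add(Add(Mul(Rational(-1, 3), 961), 3218), -1761) = Add(Add(Rational(-961, 3), 3218), -1761) = Add(Rational(8693, 3), -1761) = Rational(3410, 3)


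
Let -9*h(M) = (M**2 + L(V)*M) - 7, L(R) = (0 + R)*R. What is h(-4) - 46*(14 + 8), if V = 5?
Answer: -9017/9 ≈ -1001.9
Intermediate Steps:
L(R) = R**2 (L(R) = R*R = R**2)
h(M) = 7/9 - 25*M/9 - M**2/9 (h(M) = -((M**2 + 5**2*M) - 7)/9 = -((M**2 + 25*M) - 7)/9 = -(-7 + M**2 + 25*M)/9 = 7/9 - 25*M/9 - M**2/9)
h(-4) - 46*(14 + 8) = (7/9 - 25/9*(-4) - 1/9*(-4)**2) - 46*(14 + 8) = (7/9 + 100/9 - 1/9*16) - 46*22 = (7/9 + 100/9 - 16/9) - 1012 = 91/9 - 1012 = -9017/9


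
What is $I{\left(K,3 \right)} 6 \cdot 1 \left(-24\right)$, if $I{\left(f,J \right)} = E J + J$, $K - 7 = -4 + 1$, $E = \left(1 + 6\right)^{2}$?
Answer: $-21600$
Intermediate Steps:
$E = 49$ ($E = 7^{2} = 49$)
$K = 4$ ($K = 7 + \left(-4 + 1\right) = 7 - 3 = 4$)
$I{\left(f,J \right)} = 50 J$ ($I{\left(f,J \right)} = 49 J + J = 50 J$)
$I{\left(K,3 \right)} 6 \cdot 1 \left(-24\right) = 50 \cdot 3 \cdot 6 \cdot 1 \left(-24\right) = 150 \cdot 6 \left(-24\right) = 900 \left(-24\right) = -21600$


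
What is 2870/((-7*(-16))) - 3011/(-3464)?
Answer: 11472/433 ≈ 26.494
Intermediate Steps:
2870/((-7*(-16))) - 3011/(-3464) = 2870/112 - 3011*(-1/3464) = 2870*(1/112) + 3011/3464 = 205/8 + 3011/3464 = 11472/433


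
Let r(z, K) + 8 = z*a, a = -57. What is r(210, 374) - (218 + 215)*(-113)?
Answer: 36951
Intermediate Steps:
r(z, K) = -8 - 57*z (r(z, K) = -8 + z*(-57) = -8 - 57*z)
r(210, 374) - (218 + 215)*(-113) = (-8 - 57*210) - (218 + 215)*(-113) = (-8 - 11970) - 433*(-113) = -11978 - 1*(-48929) = -11978 + 48929 = 36951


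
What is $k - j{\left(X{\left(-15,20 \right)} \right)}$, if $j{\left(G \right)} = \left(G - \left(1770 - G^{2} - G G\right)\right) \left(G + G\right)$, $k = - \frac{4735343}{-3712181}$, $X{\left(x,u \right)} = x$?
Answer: $- \frac{148668113707}{3712181} \approx -40049.0$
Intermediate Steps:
$k = \frac{4735343}{3712181}$ ($k = - \frac{4735343 \left(-1\right)}{3712181} = \left(-1\right) \left(- \frac{4735343}{3712181}\right) = \frac{4735343}{3712181} \approx 1.2756$)
$j{\left(G \right)} = 2 G \left(-1770 + G + 2 G^{2}\right)$ ($j{\left(G \right)} = \left(G + \left(\left(G^{2} + G^{2}\right) - 1770\right)\right) 2 G = \left(G + \left(2 G^{2} - 1770\right)\right) 2 G = \left(G + \left(-1770 + 2 G^{2}\right)\right) 2 G = \left(-1770 + G + 2 G^{2}\right) 2 G = 2 G \left(-1770 + G + 2 G^{2}\right)$)
$k - j{\left(X{\left(-15,20 \right)} \right)} = \frac{4735343}{3712181} - 2 \left(-15\right) \left(-1770 - 15 + 2 \left(-15\right)^{2}\right) = \frac{4735343}{3712181} - 2 \left(-15\right) \left(-1770 - 15 + 2 \cdot 225\right) = \frac{4735343}{3712181} - 2 \left(-15\right) \left(-1770 - 15 + 450\right) = \frac{4735343}{3712181} - 2 \left(-15\right) \left(-1335\right) = \frac{4735343}{3712181} - 40050 = - \frac{148668113707}{3712181}$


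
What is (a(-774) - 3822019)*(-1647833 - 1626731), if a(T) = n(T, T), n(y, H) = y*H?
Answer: 10553733121852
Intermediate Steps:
n(y, H) = H*y
a(T) = T² (a(T) = T*T = T²)
(a(-774) - 3822019)*(-1647833 - 1626731) = ((-774)² - 3822019)*(-1647833 - 1626731) = (599076 - 3822019)*(-3274564) = -3222943*(-3274564) = 10553733121852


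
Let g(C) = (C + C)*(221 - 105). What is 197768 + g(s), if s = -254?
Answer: 138840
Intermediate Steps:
g(C) = 232*C (g(C) = (2*C)*116 = 232*C)
197768 + g(s) = 197768 + 232*(-254) = 197768 - 58928 = 138840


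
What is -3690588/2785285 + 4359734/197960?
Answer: 1141251291371/55137501860 ≈ 20.698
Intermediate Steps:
-3690588/2785285 + 4359734/197960 = -3690588*1/2785285 + 4359734*(1/197960) = -3690588/2785285 + 2179867/98980 = 1141251291371/55137501860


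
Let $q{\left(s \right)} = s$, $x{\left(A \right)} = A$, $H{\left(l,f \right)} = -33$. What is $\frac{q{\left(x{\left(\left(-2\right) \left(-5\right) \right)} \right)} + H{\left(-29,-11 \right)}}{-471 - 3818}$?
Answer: $\frac{23}{4289} \approx 0.0053626$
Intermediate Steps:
$\frac{q{\left(x{\left(\left(-2\right) \left(-5\right) \right)} \right)} + H{\left(-29,-11 \right)}}{-471 - 3818} = \frac{\left(-2\right) \left(-5\right) - 33}{-471 - 3818} = \frac{10 - 33}{-4289} = \left(-23\right) \left(- \frac{1}{4289}\right) = \frac{23}{4289}$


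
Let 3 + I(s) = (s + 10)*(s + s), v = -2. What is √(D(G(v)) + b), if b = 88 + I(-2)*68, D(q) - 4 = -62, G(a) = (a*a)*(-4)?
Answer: 5*I*√94 ≈ 48.477*I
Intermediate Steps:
I(s) = -3 + 2*s*(10 + s) (I(s) = -3 + (s + 10)*(s + s) = -3 + (10 + s)*(2*s) = -3 + 2*s*(10 + s))
G(a) = -4*a² (G(a) = a²*(-4) = -4*a²)
D(q) = -58 (D(q) = 4 - 62 = -58)
b = -2292 (b = 88 + (-3 + 2*(-2)² + 20*(-2))*68 = 88 + (-3 + 2*4 - 40)*68 = 88 + (-3 + 8 - 40)*68 = 88 - 35*68 = 88 - 2380 = -2292)
√(D(G(v)) + b) = √(-58 - 2292) = √(-2350) = 5*I*√94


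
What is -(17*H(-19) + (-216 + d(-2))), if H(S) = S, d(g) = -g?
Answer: 537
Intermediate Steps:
-(17*H(-19) + (-216 + d(-2))) = -(17*(-19) + (-216 - 1*(-2))) = -(-323 + (-216 + 2)) = -(-323 - 214) = -1*(-537) = 537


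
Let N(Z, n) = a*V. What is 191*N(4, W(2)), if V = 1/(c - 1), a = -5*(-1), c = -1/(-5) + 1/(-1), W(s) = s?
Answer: -4775/9 ≈ -530.56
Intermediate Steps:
c = -4/5 (c = -1*(-1/5) + 1*(-1) = 1/5 - 1 = -4/5 ≈ -0.80000)
a = 5
V = -5/9 (V = 1/(-4/5 - 1) = 1/(-9/5) = -5/9 ≈ -0.55556)
N(Z, n) = -25/9 (N(Z, n) = 5*(-5/9) = -25/9)
191*N(4, W(2)) = 191*(-25/9) = -4775/9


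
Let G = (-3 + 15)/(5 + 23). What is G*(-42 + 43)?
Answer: 3/7 ≈ 0.42857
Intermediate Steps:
G = 3/7 (G = 12/28 = 12*(1/28) = 3/7 ≈ 0.42857)
G*(-42 + 43) = 3*(-42 + 43)/7 = (3/7)*1 = 3/7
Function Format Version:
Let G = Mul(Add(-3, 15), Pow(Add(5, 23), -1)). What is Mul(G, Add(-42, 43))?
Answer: Rational(3, 7) ≈ 0.42857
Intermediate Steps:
G = Rational(3, 7) (G = Mul(12, Pow(28, -1)) = Mul(12, Rational(1, 28)) = Rational(3, 7) ≈ 0.42857)
Mul(G, Add(-42, 43)) = Mul(Rational(3, 7), Add(-42, 43)) = Mul(Rational(3, 7), 1) = Rational(3, 7)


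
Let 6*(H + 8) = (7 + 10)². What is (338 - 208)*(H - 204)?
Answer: -63895/3 ≈ -21298.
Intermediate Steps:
H = 241/6 (H = -8 + (7 + 10)²/6 = -8 + (⅙)*17² = -8 + (⅙)*289 = -8 + 289/6 = 241/6 ≈ 40.167)
(338 - 208)*(H - 204) = (338 - 208)*(241/6 - 204) = 130*(-983/6) = -63895/3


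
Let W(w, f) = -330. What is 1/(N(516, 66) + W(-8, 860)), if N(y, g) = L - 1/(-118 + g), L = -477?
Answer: -52/41963 ≈ -0.0012392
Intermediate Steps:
N(y, g) = -477 - 1/(-118 + g)
1/(N(516, 66) + W(-8, 860)) = 1/((56285 - 477*66)/(-118 + 66) - 330) = 1/((56285 - 31482)/(-52) - 330) = 1/(-1/52*24803 - 330) = 1/(-24803/52 - 330) = 1/(-41963/52) = -52/41963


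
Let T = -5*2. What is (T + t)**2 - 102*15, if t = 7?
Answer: -1521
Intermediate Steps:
T = -10
(T + t)**2 - 102*15 = (-10 + 7)**2 - 102*15 = (-3)**2 - 1*1530 = 9 - 1530 = -1521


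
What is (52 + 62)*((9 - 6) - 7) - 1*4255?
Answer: -4711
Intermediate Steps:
(52 + 62)*((9 - 6) - 7) - 1*4255 = 114*(3 - 7) - 4255 = 114*(-4) - 4255 = -456 - 4255 = -4711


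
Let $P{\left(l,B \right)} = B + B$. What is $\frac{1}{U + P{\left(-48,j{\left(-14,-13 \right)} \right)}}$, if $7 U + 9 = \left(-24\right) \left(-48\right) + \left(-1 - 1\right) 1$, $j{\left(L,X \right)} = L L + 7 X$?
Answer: $\frac{1}{373} \approx 0.002681$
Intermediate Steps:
$j{\left(L,X \right)} = L^{2} + 7 X$
$P{\left(l,B \right)} = 2 B$
$U = 163$ ($U = - \frac{9}{7} + \frac{\left(-24\right) \left(-48\right) + \left(-1 - 1\right) 1}{7} = - \frac{9}{7} + \frac{1152 - 2}{7} = - \frac{9}{7} + \frac{1}{7} \cdot 1150 = - \frac{9}{7} + \frac{1150}{7} = 163$)
$\frac{1}{U + P{\left(-48,j{\left(-14,-13 \right)} \right)}} = \frac{1}{163 + 2 \left(\left(-14\right)^{2} + 7 \left(-13\right)\right)} = \frac{1}{163 + 2 \left(196 - 91\right)} = \frac{1}{163 + 2 \cdot 105} = \frac{1}{163 + 210} = \frac{1}{373}$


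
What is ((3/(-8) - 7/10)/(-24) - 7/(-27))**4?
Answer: 47625581474641/5572562780160000 ≈ 0.0085464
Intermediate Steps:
((3/(-8) - 7/10)/(-24) - 7/(-27))**4 = ((3*(-1/8) - 7*1/10)*(-1/24) - 7*(-1/27))**4 = ((-3/8 - 7/10)*(-1/24) + 7/27)**4 = (-43/40*(-1/24) + 7/27)**4 = (43/960 + 7/27)**4 = (2627/8640)**4 = 47625581474641/5572562780160000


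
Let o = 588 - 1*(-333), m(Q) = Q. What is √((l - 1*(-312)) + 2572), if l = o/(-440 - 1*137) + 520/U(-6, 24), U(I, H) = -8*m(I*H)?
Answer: √138209198321/6924 ≈ 53.692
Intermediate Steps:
o = 921 (o = 588 + 333 = 921)
U(I, H) = -8*H*I (U(I, H) = -8*I*H = -8*H*I)
l = -95119/83088 (l = 921/(-440 - 1*137) + 520/((-8*24*(-6))) = 921/(-440 - 137) + 520/1152 = 921/(-577) + 520*(1/1152) = 921*(-1/577) + 65/144 = -921/577 + 65/144 = -95119/83088 ≈ -1.1448)
√((l - 1*(-312)) + 2572) = √((-95119/83088 - 1*(-312)) + 2572) = √((-95119/83088 + 312) + 2572) = √(25828337/83088 + 2572) = √(239530673/83088) = √138209198321/6924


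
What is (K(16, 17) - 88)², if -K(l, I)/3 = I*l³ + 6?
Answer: 43681836004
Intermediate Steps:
K(l, I) = -18 - 3*I*l³ (K(l, I) = -3*(I*l³ + 6) = -3*(6 + I*l³) = -18 - 3*I*l³)
(K(16, 17) - 88)² = ((-18 - 3*17*16³) - 88)² = ((-18 - 3*17*4096) - 88)² = ((-18 - 208896) - 88)² = (-208914 - 88)² = (-209002)² = 43681836004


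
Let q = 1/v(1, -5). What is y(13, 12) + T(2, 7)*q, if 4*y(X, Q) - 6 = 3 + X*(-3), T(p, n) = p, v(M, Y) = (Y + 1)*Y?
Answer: -37/5 ≈ -7.4000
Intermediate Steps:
v(M, Y) = Y*(1 + Y) (v(M, Y) = (1 + Y)*Y = Y*(1 + Y))
y(X, Q) = 9/4 - 3*X/4 (y(X, Q) = 3/2 + (3 + X*(-3))/4 = 3/2 + (3 - 3*X)/4 = 3/2 + (3/4 - 3*X/4) = 9/4 - 3*X/4)
q = 1/20 (q = 1/(-5*(1 - 5)) = 1/(-5*(-4)) = 1/20 ≈ 0.050000)
y(13, 12) + T(2, 7)*q = (9/4 - 3/4*13) + 2*(1/20) = (9/4 - 39/4) + 1/10 = -15/2 + 1/10 = -37/5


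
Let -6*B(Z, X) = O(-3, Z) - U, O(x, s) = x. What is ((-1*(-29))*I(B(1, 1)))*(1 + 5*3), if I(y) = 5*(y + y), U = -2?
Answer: 2320/3 ≈ 773.33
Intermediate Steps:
B(Z, X) = ⅙ (B(Z, X) = -(-3 - 1*(-2))/6 = -(-3 + 2)/6 = -⅙*(-1) = ⅙)
I(y) = 10*y (I(y) = 5*(2*y) = 10*y)
((-1*(-29))*I(B(1, 1)))*(1 + 5*3) = ((-1*(-29))*(10*(⅙)))*(1 + 5*3) = (29*(5/3))*(1 + 15) = (145/3)*16 = 2320/3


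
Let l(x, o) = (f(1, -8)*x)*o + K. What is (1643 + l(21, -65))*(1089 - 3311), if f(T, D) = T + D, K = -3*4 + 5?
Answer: -24866402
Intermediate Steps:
K = -7 (K = -12 + 5 = -7)
f(T, D) = D + T
l(x, o) = -7 - 7*o*x (l(x, o) = ((-8 + 1)*x)*o - 7 = (-7*x)*o - 7 = -7*o*x - 7 = -7 - 7*o*x)
(1643 + l(21, -65))*(1089 - 3311) = (1643 + (-7 - 7*(-65)*21))*(1089 - 3311) = (1643 + (-7 + 9555))*(-2222) = (1643 + 9548)*(-2222) = 11191*(-2222) = -24866402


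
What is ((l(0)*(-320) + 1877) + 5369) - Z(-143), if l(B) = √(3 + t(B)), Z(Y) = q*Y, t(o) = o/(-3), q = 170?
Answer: 31556 - 320*√3 ≈ 31002.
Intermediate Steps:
t(o) = -o/3 (t(o) = o*(-⅓) = -o/3)
Z(Y) = 170*Y
l(B) = √(3 - B/3)
((l(0)*(-320) + 1877) + 5369) - Z(-143) = (((√(27 - 3*0)/3)*(-320) + 1877) + 5369) - 170*(-143) = (((√(27 + 0)/3)*(-320) + 1877) + 5369) - 1*(-24310) = (((√27/3)*(-320) + 1877) + 5369) + 24310 = ((((3*√3)/3)*(-320) + 1877) + 5369) + 24310 = ((√3*(-320) + 1877) + 5369) + 24310 = ((-320*√3 + 1877) + 5369) + 24310 = ((1877 - 320*√3) + 5369) + 24310 = (7246 - 320*√3) + 24310 = 31556 - 320*√3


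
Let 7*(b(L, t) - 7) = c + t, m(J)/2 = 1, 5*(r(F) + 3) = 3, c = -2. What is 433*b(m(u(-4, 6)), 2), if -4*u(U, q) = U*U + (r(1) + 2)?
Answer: 3031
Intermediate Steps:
r(F) = -12/5 (r(F) = -3 + (⅕)*3 = -3 + ⅗ = -12/5)
u(U, q) = ⅒ - U²/4 (u(U, q) = -(U*U + (-12/5 + 2))/4 = -(U² - ⅖)/4 = -(-⅖ + U²)/4 = ⅒ - U²/4)
m(J) = 2 (m(J) = 2*1 = 2)
b(L, t) = 47/7 + t/7 (b(L, t) = 7 + (-2 + t)/7 = 7 + (-2/7 + t/7) = 47/7 + t/7)
433*b(m(u(-4, 6)), 2) = 433*(47/7 + (⅐)*2) = 433*(47/7 + 2/7) = 433*7 = 3031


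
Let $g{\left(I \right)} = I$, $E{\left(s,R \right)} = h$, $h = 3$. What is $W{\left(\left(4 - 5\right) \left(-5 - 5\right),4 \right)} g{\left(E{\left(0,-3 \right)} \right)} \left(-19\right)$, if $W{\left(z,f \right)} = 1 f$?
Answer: $-228$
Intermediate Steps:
$E{\left(s,R \right)} = 3$
$W{\left(z,f \right)} = f$
$W{\left(\left(4 - 5\right) \left(-5 - 5\right),4 \right)} g{\left(E{\left(0,-3 \right)} \right)} \left(-19\right) = 4 \cdot 3 \left(-19\right) = 12 \left(-19\right) = -228$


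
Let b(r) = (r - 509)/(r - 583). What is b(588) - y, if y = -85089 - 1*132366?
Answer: 1087354/5 ≈ 2.1747e+5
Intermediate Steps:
y = -217455 (y = -85089 - 132366 = -217455)
b(r) = (-509 + r)/(-583 + r)
b(588) - y = (-509 + 588)/(-583 + 588) - 1*(-217455) = 79/5 + 217455 = 1087354/5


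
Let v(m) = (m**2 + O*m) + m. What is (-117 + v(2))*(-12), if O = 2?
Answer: 1284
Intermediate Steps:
v(m) = m**2 + 3*m (v(m) = (m**2 + 2*m) + m = m**2 + 3*m)
(-117 + v(2))*(-12) = (-117 + 2*(3 + 2))*(-12) = (-117 + 2*5)*(-12) = (-117 + 10)*(-12) = -107*(-12) = 1284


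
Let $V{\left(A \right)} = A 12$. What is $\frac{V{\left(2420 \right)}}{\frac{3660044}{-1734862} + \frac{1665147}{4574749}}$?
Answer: $- \frac{115238825058743760}{6927491187121} \approx -16635.0$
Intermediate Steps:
$V{\left(A \right)} = 12 A$
$\frac{V{\left(2420 \right)}}{\frac{3660044}{-1734862} + \frac{1665147}{4574749}} = \frac{12 \cdot 2420}{\frac{3660044}{-1734862} + \frac{1665147}{4574749}} = \frac{29040}{3660044 \left(- \frac{1}{1734862}\right) + 1665147 \cdot \frac{1}{4574749}} = \frac{29040}{- \frac{1830022}{867431} + \frac{1665147}{4574749}} = \frac{29040}{- \frac{6927491187121}{3968279099819}} = 29040 \left(- \frac{3968279099819}{6927491187121}\right) = - \frac{115238825058743760}{6927491187121}$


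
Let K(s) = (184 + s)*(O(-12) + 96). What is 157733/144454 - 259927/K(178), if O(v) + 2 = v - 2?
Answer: -16489773589/2091693920 ≈ -7.8835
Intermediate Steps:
O(v) = -4 + v (O(v) = -2 + (v - 2) = -2 + (-2 + v) = -4 + v)
K(s) = 14720 + 80*s (K(s) = (184 + s)*((-4 - 12) + 96) = (184 + s)*(-16 + 96) = (184 + s)*80 = 14720 + 80*s)
157733/144454 - 259927/K(178) = 157733/144454 - 259927/(14720 + 80*178) = 157733*(1/144454) - 259927/(14720 + 14240) = 157733/144454 - 259927/28960 = -16489773589/2091693920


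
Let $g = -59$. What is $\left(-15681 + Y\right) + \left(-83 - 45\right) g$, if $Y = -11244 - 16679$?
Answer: $-36052$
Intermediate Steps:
$Y = -27923$ ($Y = -11244 - 16679 = -27923$)
$\left(-15681 + Y\right) + \left(-83 - 45\right) g = \left(-15681 - 27923\right) + \left(-83 - 45\right) \left(-59\right) = -43604 - -7552 = -43604 + 7552 = -36052$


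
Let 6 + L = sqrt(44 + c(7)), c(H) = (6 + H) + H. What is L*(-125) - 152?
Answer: -402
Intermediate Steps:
c(H) = 6 + 2*H
L = 2 (L = -6 + sqrt(44 + (6 + 2*7)) = -6 + sqrt(44 + (6 + 14)) = -6 + sqrt(44 + 20) = -6 + sqrt(64) = -6 + 8 = 2)
L*(-125) - 152 = 2*(-125) - 152 = -250 - 152 = -402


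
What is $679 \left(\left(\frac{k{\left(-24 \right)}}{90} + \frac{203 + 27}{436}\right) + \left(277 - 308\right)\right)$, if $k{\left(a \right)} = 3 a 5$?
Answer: $- \frac{5102685}{218} \approx -23407.0$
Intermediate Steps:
$k{\left(a \right)} = 15 a$
$679 \left(\left(\frac{k{\left(-24 \right)}}{90} + \frac{203 + 27}{436}\right) + \left(277 - 308\right)\right) = 679 \left(\left(\frac{15 \left(-24\right)}{90} + \frac{203 + 27}{436}\right) + \left(277 - 308\right)\right) = 679 \left(\left(\left(-360\right) \frac{1}{90} + 230 \cdot \frac{1}{436}\right) - 31\right) = 679 \left(\left(-4 + \frac{115}{218}\right) - 31\right) = 679 \left(- \frac{757}{218} - 31\right) = 679 \left(- \frac{7515}{218}\right) = - \frac{5102685}{218}$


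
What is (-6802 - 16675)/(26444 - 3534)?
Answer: -23477/22910 ≈ -1.0247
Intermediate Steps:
(-6802 - 16675)/(26444 - 3534) = -23477/22910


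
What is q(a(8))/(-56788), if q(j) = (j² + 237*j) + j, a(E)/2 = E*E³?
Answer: -17264640/14197 ≈ -1216.1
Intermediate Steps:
a(E) = 2*E⁴ (a(E) = 2*(E*E³) = 2*E⁴)
q(j) = j² + 238*j
q(a(8))/(-56788) = ((2*8⁴)*(238 + 2*8⁴))/(-56788) = ((2*4096)*(238 + 2*4096))*(-1/56788) = (8192*(238 + 8192))*(-1/56788) = (8192*8430)*(-1/56788) = 69058560*(-1/56788) = -17264640/14197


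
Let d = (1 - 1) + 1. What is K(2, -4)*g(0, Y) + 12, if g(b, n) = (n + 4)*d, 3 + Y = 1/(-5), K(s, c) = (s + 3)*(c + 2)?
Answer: 4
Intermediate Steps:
K(s, c) = (2 + c)*(3 + s) (K(s, c) = (3 + s)*(2 + c) = (2 + c)*(3 + s))
d = 1 (d = 0 + 1 = 1)
Y = -16/5 (Y = -3 + 1/(-5) = -3 - 1/5 = -16/5 ≈ -3.2000)
g(b, n) = 4 + n (g(b, n) = (n + 4)*1 = (4 + n)*1 = 4 + n)
K(2, -4)*g(0, Y) + 12 = (6 + 2*2 + 3*(-4) - 4*2)*(4 - 16/5) + 12 = (6 + 4 - 12 - 8)*(4/5) + 12 = -10*4/5 + 12 = -8 + 12 = 4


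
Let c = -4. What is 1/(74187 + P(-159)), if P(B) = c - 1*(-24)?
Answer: 1/74207 ≈ 1.3476e-5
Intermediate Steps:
P(B) = 20 (P(B) = -4 - 1*(-24) = -4 + 24 = 20)
1/(74187 + P(-159)) = 1/(74187 + 20) = 1/74207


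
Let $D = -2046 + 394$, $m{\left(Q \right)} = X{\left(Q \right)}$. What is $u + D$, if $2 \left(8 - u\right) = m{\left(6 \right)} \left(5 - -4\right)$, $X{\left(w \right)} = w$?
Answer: $-1671$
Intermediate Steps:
$m{\left(Q \right)} = Q$
$D = -1652$
$u = -19$ ($u = 8 - \frac{6 \left(5 - -4\right)}{2} = 8 - \frac{6 \left(5 + 4\right)}{2} = 8 - \frac{6 \cdot 9}{2} = 8 - 27 = -19$)
$u + D = -19 - 1652 = -1671$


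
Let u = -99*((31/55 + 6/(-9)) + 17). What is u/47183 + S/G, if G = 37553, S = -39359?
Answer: -9599471777/8859315995 ≈ -1.0835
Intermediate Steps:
u = -8364/5 (u = -99*((31*(1/55) + 6*(-1/9)) + 17) = -99*((31/55 - 2/3) + 17) = -99*(-17/165 + 17) = -99*2788/165 = -8364/5 ≈ -1672.8)
u/47183 + S/G = -8364/5/47183 - 39359/37553 = -8364/5*1/47183 - 39359*1/37553 = -8364/235915 - 39359/37553 = -9599471777/8859315995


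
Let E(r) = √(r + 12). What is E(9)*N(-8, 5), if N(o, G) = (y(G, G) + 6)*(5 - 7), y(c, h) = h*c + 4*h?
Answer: -102*√21 ≈ -467.42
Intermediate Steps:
E(r) = √(12 + r)
y(c, h) = 4*h + c*h (y(c, h) = c*h + 4*h = 4*h + c*h)
N(o, G) = -12 - 2*G*(4 + G) (N(o, G) = (G*(4 + G) + 6)*(5 - 7) = (6 + G*(4 + G))*(-2) = -12 - 2*G*(4 + G))
E(9)*N(-8, 5) = √(12 + 9)*(-12 - 2*5*(4 + 5)) = √21*(-12 - 2*5*9) = √21*(-12 - 90) = √21*(-102) = -102*√21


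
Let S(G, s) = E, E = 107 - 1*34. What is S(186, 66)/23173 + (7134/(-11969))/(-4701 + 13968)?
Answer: 2643868199/856757740693 ≈ 0.0030859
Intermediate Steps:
E = 73 (E = 107 - 34 = 73)
S(G, s) = 73
S(186, 66)/23173 + (7134/(-11969))/(-4701 + 13968) = 73/23173 + (7134/(-11969))/(-4701 + 13968) = 73*(1/23173) + (7134*(-1/11969))/9267 = 73/23173 - 7134/11969*1/9267 = 73/23173 - 2378/36972241 = 2643868199/856757740693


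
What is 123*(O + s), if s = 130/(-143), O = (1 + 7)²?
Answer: 85362/11 ≈ 7760.2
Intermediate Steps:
O = 64 (O = 8² = 64)
s = -10/11 (s = 130*(-1/143) = -10/11 ≈ -0.90909)
123*(O + s) = 123*(64 - 10/11) = 123*(694/11) = 85362/11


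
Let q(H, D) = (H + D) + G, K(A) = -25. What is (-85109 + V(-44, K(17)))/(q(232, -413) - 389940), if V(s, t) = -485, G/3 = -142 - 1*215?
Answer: 42797/195596 ≈ 0.21880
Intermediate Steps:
G = -1071 (G = 3*(-142 - 1*215) = 3*(-142 - 215) = 3*(-357) = -1071)
q(H, D) = -1071 + D + H (q(H, D) = (H + D) - 1071 = (D + H) - 1071 = -1071 + D + H)
(-85109 + V(-44, K(17)))/(q(232, -413) - 389940) = (-85109 - 485)/((-1071 - 413 + 232) - 389940) = -85594/(-1252 - 389940) = -85594/(-391192) = -85594*(-1/391192) = 42797/195596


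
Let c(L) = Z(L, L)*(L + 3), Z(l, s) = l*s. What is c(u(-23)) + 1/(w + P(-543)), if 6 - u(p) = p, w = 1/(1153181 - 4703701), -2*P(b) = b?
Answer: 25942261359768/963966179 ≈ 26912.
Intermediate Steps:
P(b) = -b/2
w = -1/3550520 (w = 1/(-3550520) = -1/3550520 ≈ -2.8165e-7)
u(p) = 6 - p
c(L) = L**2*(3 + L) (c(L) = (L*L)*(L + 3) = L**2*(3 + L))
c(u(-23)) + 1/(w + P(-543)) = (6 - 1*(-23))**2*(3 + (6 - 1*(-23))) + 1/(-1/3550520 - 1/2*(-543)) = (6 + 23)**2*(3 + (6 + 23)) + 1/(-1/3550520 + 543/2) = 29**2*(3 + 29) + 1/(963966179/3550520) = 841*32 + 3550520/963966179 = 26912 + 3550520/963966179 = 25942261359768/963966179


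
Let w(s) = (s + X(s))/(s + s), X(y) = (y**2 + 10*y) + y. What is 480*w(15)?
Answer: 6480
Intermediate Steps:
X(y) = y**2 + 11*y
w(s) = (s + s*(11 + s))/(2*s) (w(s) = (s + s*(11 + s))/(s + s) = (s + s*(11 + s))/((2*s)) = (s + s*(11 + s))*(1/(2*s)) = (s + s*(11 + s))/(2*s))
480*w(15) = 480*(6 + (1/2)*15) = 480*(6 + 15/2) = 480*(27/2) = 6480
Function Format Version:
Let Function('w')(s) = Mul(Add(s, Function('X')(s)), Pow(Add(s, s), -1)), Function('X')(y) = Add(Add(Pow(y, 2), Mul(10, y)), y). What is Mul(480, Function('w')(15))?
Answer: 6480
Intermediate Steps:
Function('X')(y) = Add(Pow(y, 2), Mul(11, y))
Function('w')(s) = Mul(Rational(1, 2), Pow(s, -1), Add(s, Mul(s, Add(11, s)))) (Function('w')(s) = Mul(Add(s, Mul(s, Add(11, s))), Pow(Add(s, s), -1)) = Mul(Add(s, Mul(s, Add(11, s))), Pow(Mul(2, s), -1)) = Mul(Add(s, Mul(s, Add(11, s))), Mul(Rational(1, 2), Pow(s, -1))) = Mul(Rational(1, 2), Pow(s, -1), Add(s, Mul(s, Add(11, s)))))
Mul(480, Function('w')(15)) = Mul(480, Add(6, Mul(Rational(1, 2), 15))) = Mul(480, Add(6, Rational(15, 2))) = Mul(480, Rational(27, 2)) = 6480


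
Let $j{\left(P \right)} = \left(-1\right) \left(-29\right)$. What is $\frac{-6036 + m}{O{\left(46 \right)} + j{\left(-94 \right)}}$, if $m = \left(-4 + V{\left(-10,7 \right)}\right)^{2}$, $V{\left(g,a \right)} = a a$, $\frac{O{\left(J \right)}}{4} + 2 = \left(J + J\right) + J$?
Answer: $-7$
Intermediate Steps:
$O{\left(J \right)} = -8 + 12 J$ ($O{\left(J \right)} = -8 + 4 \left(\left(J + J\right) + J\right) = -8 + 4 \left(2 J + J\right) = -8 + 4 \cdot 3 J = -8 + 12 J$)
$V{\left(g,a \right)} = a^{2}$
$m = 2025$ ($m = \left(-4 + 7^{2}\right)^{2} = \left(-4 + 49\right)^{2} = 45^{2} = 2025$)
$j{\left(P \right)} = 29$
$\frac{-6036 + m}{O{\left(46 \right)} + j{\left(-94 \right)}} = \frac{-6036 + 2025}{\left(-8 + 12 \cdot 46\right) + 29} = - \frac{4011}{\left(-8 + 552\right) + 29} = - \frac{4011}{544 + 29} = - \frac{4011}{573} = \left(-4011\right) \frac{1}{573} = -7$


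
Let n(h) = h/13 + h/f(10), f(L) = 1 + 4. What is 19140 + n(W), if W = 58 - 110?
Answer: 95628/5 ≈ 19126.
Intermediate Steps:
W = -52
f(L) = 5
n(h) = 18*h/65 (n(h) = h/13 + h/5 = 18*h/65)
19140 + n(W) = 19140 + (18/65)*(-52) = 19140 - 72/5 = 95628/5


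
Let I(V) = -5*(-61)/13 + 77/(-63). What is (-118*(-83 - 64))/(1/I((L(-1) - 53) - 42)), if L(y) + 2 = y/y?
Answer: 15044764/39 ≈ 3.8576e+5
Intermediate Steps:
L(y) = -1 (L(y) = -2 + y/y = -2 + 1 = -1)
I(V) = 2602/117 (I(V) = 305*(1/13) + 77*(-1/63) = 305/13 - 11/9 = 2602/117)
(-118*(-83 - 64))/(1/I((L(-1) - 53) - 42)) = (-118*(-83 - 64))/(1/(2602/117)) = (-118*(-147))/(117/2602) = 17346*(2602/117) = 15044764/39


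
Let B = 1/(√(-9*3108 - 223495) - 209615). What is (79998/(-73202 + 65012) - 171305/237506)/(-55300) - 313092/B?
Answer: 1176594181632722764558823/17928021657000 - 313092*I*√251467 ≈ 6.5629e+10 - 1.57e+8*I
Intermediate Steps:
B = 1/(-209615 + I*√251467) (B = 1/(√(-27972 - 223495) - 209615) = 1/(√(-251467) - 209615) = 1/(I*√251467 - 209615) = 1/(-209615 + I*√251467) ≈ -4.7706e-6 - 1.141e-8*I)
(79998/(-73202 + 65012) - 171305/237506)/(-55300) - 313092/B = (79998/(-73202 + 65012) - 171305/237506)/(-55300) - 313092/(-209615/43938699692 - I*√251467/43938699692) = (79998/(-8190) - 171305*1/237506)*(-1/55300) - 313092/(-209615/43938699692 - I*√251467/43938699692) = (79998*(-1/8190) - 171305/237506)*(-1/55300) - 313092/(-209615/43938699692 - I*√251467/43938699692) = (-13333/1365 - 171305/237506)*(-1/55300) - 313092/(-209615/43938699692 - I*√251467/43938699692) = -3400498823/324195690*(-1/55300) - 313092/(-209615/43938699692 - I*√251467/43938699692) = 3400498823/17928021657000 - 313092/(-209615/43938699692 - I*√251467/43938699692)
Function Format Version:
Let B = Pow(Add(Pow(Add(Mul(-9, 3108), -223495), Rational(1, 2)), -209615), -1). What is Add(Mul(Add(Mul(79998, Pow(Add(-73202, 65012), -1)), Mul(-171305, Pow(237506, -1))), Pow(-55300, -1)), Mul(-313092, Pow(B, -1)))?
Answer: Add(Rational(1176594181632722764558823, 17928021657000), Mul(-313092, I, Pow(251467, Rational(1, 2)))) ≈ Add(6.5629e+10, Mul(-1.5700e+8, I))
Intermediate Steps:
B = Pow(Add(-209615, Mul(I, Pow(251467, Rational(1, 2)))), -1) (B = Pow(Add(Pow(Add(-27972, -223495), Rational(1, 2)), -209615), -1) = Pow(Add(Pow(-251467, Rational(1, 2)), -209615), -1) = Pow(Add(Mul(I, Pow(251467, Rational(1, 2))), -209615), -1) = Pow(Add(-209615, Mul(I, Pow(251467, Rational(1, 2)))), -1) ≈ Add(-4.7706e-6, Mul(-1.141e-8, I)))
Add(Mul(Add(Mul(79998, Pow(Add(-73202, 65012), -1)), Mul(-171305, Pow(237506, -1))), Pow(-55300, -1)), Mul(-313092, Pow(B, -1))) = Add(Mul(Add(Mul(79998, Pow(Add(-73202, 65012), -1)), Mul(-171305, Pow(237506, -1))), Pow(-55300, -1)), Mul(-313092, Pow(Add(Rational(-209615, 43938699692), Mul(Rational(-1, 43938699692), I, Pow(251467, Rational(1, 2)))), -1))) = Add(Mul(Add(Mul(79998, Pow(-8190, -1)), Mul(-171305, Rational(1, 237506))), Rational(-1, 55300)), Mul(-313092, Pow(Add(Rational(-209615, 43938699692), Mul(Rational(-1, 43938699692), I, Pow(251467, Rational(1, 2)))), -1))) = Add(Mul(Add(Mul(79998, Rational(-1, 8190)), Rational(-171305, 237506)), Rational(-1, 55300)), Mul(-313092, Pow(Add(Rational(-209615, 43938699692), Mul(Rational(-1, 43938699692), I, Pow(251467, Rational(1, 2)))), -1))) = Add(Mul(Add(Rational(-13333, 1365), Rational(-171305, 237506)), Rational(-1, 55300)), Mul(-313092, Pow(Add(Rational(-209615, 43938699692), Mul(Rational(-1, 43938699692), I, Pow(251467, Rational(1, 2)))), -1))) = Add(Mul(Rational(-3400498823, 324195690), Rational(-1, 55300)), Mul(-313092, Pow(Add(Rational(-209615, 43938699692), Mul(Rational(-1, 43938699692), I, Pow(251467, Rational(1, 2)))), -1))) = Add(Rational(3400498823, 17928021657000), Mul(-313092, Pow(Add(Rational(-209615, 43938699692), Mul(Rational(-1, 43938699692), I, Pow(251467, Rational(1, 2)))), -1)))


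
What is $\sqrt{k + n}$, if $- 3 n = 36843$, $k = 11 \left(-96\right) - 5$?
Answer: $i \sqrt{13342} \approx 115.51 i$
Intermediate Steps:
$k = -1061$ ($k = -1056 - 5 = -1061$)
$n = -12281$ ($n = \left(- \frac{1}{3}\right) 36843 = -12281$)
$\sqrt{k + n} = \sqrt{-1061 - 12281} = \sqrt{-13342} = i \sqrt{13342}$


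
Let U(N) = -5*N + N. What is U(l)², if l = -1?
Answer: 16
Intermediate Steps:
U(N) = -4*N
U(l)² = (-4*(-1))² = 4² = 16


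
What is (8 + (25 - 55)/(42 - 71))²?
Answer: 68644/841 ≈ 81.622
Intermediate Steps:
(8 + (25 - 55)/(42 - 71))² = (8 - 30/(-29))² = (8 - 30*(-1/29))² = (8 + 30/29)² = (262/29)² = 68644/841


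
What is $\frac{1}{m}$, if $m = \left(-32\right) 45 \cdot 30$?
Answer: $- \frac{1}{43200} \approx -2.3148 \cdot 10^{-5}$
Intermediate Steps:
$m = -43200$ ($m = \left(-1440\right) 30 = -43200$)
$\frac{1}{m} = \frac{1}{-43200} = - \frac{1}{43200}$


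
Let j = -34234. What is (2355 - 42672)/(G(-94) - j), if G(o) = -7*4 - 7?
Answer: -40317/34199 ≈ -1.1789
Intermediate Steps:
G(o) = -35 (G(o) = -28 - 7 = -35)
(2355 - 42672)/(G(-94) - j) = (2355 - 42672)/(-35 - 1*(-34234)) = -40317/(-35 + 34234) = -40317/34199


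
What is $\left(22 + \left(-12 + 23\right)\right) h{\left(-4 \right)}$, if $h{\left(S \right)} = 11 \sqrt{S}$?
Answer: $726 i \approx 726.0 i$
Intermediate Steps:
$\left(22 + \left(-12 + 23\right)\right) h{\left(-4 \right)} = \left(22 + \left(-12 + 23\right)\right) 11 \sqrt{-4} = \left(22 + 11\right) 11 \cdot 2 i = 33 \cdot 22 i = 726 i$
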